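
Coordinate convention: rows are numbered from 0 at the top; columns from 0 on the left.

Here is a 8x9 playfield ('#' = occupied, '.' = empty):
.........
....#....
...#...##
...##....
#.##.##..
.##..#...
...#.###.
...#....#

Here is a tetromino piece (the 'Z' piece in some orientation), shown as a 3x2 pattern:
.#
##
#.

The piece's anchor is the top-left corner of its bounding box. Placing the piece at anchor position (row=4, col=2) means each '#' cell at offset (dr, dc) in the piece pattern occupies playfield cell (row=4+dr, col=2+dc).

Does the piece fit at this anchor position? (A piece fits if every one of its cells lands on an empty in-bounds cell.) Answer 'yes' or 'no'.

Check each piece cell at anchor (4, 2):
  offset (0,1) -> (4,3): occupied ('#') -> FAIL
  offset (1,0) -> (5,2): occupied ('#') -> FAIL
  offset (1,1) -> (5,3): empty -> OK
  offset (2,0) -> (6,2): empty -> OK
All cells valid: no

Answer: no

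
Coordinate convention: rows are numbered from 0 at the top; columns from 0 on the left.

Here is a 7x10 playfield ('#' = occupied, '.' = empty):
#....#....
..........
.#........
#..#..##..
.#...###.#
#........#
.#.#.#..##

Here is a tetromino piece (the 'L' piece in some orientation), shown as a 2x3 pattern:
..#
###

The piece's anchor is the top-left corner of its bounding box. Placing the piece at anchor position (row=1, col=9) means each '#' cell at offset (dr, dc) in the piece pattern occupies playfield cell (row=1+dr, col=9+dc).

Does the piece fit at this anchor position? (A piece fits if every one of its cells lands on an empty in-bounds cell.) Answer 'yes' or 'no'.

Check each piece cell at anchor (1, 9):
  offset (0,2) -> (1,11): out of bounds -> FAIL
  offset (1,0) -> (2,9): empty -> OK
  offset (1,1) -> (2,10): out of bounds -> FAIL
  offset (1,2) -> (2,11): out of bounds -> FAIL
All cells valid: no

Answer: no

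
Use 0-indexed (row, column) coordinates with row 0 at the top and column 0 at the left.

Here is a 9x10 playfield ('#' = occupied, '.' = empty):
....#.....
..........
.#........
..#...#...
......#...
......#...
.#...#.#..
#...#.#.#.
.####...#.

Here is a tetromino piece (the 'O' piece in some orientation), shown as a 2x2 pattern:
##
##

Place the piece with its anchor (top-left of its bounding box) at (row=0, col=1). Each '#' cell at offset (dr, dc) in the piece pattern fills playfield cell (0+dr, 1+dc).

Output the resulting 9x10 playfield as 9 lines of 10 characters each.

Fill (0+0,1+0) = (0,1)
Fill (0+0,1+1) = (0,2)
Fill (0+1,1+0) = (1,1)
Fill (0+1,1+1) = (1,2)

Answer: .##.#.....
.##.......
.#........
..#...#...
......#...
......#...
.#...#.#..
#...#.#.#.
.####...#.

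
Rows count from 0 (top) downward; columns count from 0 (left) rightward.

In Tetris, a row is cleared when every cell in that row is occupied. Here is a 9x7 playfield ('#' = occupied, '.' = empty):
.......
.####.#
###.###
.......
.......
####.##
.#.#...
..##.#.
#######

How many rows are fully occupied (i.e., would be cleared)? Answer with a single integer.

Answer: 1

Derivation:
Check each row:
  row 0: 7 empty cells -> not full
  row 1: 2 empty cells -> not full
  row 2: 1 empty cell -> not full
  row 3: 7 empty cells -> not full
  row 4: 7 empty cells -> not full
  row 5: 1 empty cell -> not full
  row 6: 5 empty cells -> not full
  row 7: 4 empty cells -> not full
  row 8: 0 empty cells -> FULL (clear)
Total rows cleared: 1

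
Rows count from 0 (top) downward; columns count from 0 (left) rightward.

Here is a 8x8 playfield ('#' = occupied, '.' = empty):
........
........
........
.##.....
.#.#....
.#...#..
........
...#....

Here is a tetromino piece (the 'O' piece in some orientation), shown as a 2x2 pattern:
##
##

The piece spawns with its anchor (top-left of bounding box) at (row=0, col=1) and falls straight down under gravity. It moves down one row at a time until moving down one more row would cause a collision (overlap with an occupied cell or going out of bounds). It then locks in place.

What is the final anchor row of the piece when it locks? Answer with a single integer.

Answer: 1

Derivation:
Spawn at (row=0, col=1). Try each row:
  row 0: fits
  row 1: fits
  row 2: blocked -> lock at row 1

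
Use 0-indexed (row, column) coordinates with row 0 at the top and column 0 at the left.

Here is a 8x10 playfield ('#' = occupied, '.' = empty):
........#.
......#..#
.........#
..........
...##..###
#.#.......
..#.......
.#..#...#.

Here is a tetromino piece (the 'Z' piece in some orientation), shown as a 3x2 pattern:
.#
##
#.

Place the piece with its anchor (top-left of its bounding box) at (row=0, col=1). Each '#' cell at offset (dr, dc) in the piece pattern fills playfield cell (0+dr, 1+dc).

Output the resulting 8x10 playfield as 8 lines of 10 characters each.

Answer: ..#.....#.
.##...#..#
.#.......#
..........
...##..###
#.#.......
..#.......
.#..#...#.

Derivation:
Fill (0+0,1+1) = (0,2)
Fill (0+1,1+0) = (1,1)
Fill (0+1,1+1) = (1,2)
Fill (0+2,1+0) = (2,1)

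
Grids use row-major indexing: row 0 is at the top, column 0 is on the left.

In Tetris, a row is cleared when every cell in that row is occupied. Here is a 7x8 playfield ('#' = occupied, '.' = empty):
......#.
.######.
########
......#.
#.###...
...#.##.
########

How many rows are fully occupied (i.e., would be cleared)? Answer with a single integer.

Answer: 2

Derivation:
Check each row:
  row 0: 7 empty cells -> not full
  row 1: 2 empty cells -> not full
  row 2: 0 empty cells -> FULL (clear)
  row 3: 7 empty cells -> not full
  row 4: 4 empty cells -> not full
  row 5: 5 empty cells -> not full
  row 6: 0 empty cells -> FULL (clear)
Total rows cleared: 2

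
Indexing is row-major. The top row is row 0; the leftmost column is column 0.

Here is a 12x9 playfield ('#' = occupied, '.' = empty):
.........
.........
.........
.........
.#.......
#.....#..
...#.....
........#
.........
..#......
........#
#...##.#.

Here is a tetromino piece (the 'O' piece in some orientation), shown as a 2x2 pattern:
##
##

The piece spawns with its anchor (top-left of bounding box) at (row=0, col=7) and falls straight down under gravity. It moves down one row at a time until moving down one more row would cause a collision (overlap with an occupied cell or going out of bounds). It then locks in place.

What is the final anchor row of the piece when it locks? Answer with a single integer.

Answer: 5

Derivation:
Spawn at (row=0, col=7). Try each row:
  row 0: fits
  row 1: fits
  row 2: fits
  row 3: fits
  row 4: fits
  row 5: fits
  row 6: blocked -> lock at row 5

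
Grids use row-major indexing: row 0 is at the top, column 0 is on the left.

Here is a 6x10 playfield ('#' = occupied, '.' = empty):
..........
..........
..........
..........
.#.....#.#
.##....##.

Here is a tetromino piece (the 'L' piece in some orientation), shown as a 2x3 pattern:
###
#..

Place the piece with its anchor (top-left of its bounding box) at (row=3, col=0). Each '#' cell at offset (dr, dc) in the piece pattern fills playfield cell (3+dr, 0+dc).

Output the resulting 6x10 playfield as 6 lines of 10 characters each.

Fill (3+0,0+0) = (3,0)
Fill (3+0,0+1) = (3,1)
Fill (3+0,0+2) = (3,2)
Fill (3+1,0+0) = (4,0)

Answer: ..........
..........
..........
###.......
##.....#.#
.##....##.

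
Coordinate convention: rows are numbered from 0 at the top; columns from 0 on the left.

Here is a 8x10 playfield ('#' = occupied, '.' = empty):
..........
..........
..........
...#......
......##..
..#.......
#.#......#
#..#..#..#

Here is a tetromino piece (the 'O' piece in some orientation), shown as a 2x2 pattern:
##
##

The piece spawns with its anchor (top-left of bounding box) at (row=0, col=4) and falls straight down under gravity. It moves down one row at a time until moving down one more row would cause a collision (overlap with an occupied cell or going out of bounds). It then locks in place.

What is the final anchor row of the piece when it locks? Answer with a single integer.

Answer: 6

Derivation:
Spawn at (row=0, col=4). Try each row:
  row 0: fits
  row 1: fits
  row 2: fits
  row 3: fits
  row 4: fits
  row 5: fits
  row 6: fits
  row 7: blocked -> lock at row 6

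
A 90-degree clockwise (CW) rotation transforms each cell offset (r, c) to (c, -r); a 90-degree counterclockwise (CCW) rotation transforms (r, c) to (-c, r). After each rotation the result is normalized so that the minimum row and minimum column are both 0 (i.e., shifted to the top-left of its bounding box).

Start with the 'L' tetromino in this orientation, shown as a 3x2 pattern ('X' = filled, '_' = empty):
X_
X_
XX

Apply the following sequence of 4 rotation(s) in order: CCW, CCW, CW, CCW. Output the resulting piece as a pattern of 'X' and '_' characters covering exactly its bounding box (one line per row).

Start:
X_
X_
XX
After rotation 1 (CCW):
__X
XXX
After rotation 2 (CCW):
XX
_X
_X
After rotation 3 (CW):
__X
XXX
After rotation 4 (CCW):
XX
_X
_X

Answer: XX
_X
_X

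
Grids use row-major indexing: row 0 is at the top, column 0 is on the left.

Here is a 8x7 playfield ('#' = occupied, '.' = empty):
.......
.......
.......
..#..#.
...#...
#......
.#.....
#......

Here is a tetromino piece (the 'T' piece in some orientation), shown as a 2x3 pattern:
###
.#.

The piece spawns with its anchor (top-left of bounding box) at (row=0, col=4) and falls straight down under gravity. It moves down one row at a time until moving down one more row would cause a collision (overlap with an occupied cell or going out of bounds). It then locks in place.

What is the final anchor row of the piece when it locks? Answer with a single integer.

Answer: 1

Derivation:
Spawn at (row=0, col=4). Try each row:
  row 0: fits
  row 1: fits
  row 2: blocked -> lock at row 1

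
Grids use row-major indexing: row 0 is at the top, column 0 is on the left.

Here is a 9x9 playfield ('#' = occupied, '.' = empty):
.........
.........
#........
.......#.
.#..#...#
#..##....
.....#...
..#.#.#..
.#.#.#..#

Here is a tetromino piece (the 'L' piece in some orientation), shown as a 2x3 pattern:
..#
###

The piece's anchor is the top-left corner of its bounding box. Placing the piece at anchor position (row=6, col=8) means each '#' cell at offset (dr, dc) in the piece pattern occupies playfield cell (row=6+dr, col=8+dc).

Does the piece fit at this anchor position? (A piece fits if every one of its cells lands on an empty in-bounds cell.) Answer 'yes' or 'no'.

Check each piece cell at anchor (6, 8):
  offset (0,2) -> (6,10): out of bounds -> FAIL
  offset (1,0) -> (7,8): empty -> OK
  offset (1,1) -> (7,9): out of bounds -> FAIL
  offset (1,2) -> (7,10): out of bounds -> FAIL
All cells valid: no

Answer: no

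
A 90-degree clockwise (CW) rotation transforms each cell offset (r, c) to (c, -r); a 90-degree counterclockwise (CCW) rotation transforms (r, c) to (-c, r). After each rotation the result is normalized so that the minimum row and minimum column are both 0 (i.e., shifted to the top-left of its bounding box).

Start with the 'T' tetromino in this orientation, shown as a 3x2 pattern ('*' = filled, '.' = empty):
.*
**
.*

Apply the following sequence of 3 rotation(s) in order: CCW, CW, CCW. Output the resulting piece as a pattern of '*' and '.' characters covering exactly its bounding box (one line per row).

Start:
.*
**
.*
After rotation 1 (CCW):
***
.*.
After rotation 2 (CW):
.*
**
.*
After rotation 3 (CCW):
***
.*.

Answer: ***
.*.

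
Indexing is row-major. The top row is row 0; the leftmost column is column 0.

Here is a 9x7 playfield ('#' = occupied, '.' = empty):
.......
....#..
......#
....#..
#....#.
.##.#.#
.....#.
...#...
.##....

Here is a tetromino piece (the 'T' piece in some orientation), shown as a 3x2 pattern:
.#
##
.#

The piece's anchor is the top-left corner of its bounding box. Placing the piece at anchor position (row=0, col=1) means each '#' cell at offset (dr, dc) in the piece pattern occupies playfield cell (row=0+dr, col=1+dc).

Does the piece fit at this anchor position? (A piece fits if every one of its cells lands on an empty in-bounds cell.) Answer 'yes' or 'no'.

Answer: yes

Derivation:
Check each piece cell at anchor (0, 1):
  offset (0,1) -> (0,2): empty -> OK
  offset (1,0) -> (1,1): empty -> OK
  offset (1,1) -> (1,2): empty -> OK
  offset (2,1) -> (2,2): empty -> OK
All cells valid: yes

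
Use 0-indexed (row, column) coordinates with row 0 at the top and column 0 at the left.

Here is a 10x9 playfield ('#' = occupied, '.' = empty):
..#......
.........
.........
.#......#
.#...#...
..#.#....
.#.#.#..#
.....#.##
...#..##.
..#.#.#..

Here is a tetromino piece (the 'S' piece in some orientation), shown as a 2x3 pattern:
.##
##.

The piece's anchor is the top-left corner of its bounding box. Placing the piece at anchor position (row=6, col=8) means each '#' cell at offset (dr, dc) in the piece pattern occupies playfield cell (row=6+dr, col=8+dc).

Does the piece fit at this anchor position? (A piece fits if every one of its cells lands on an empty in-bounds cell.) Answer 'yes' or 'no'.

Check each piece cell at anchor (6, 8):
  offset (0,1) -> (6,9): out of bounds -> FAIL
  offset (0,2) -> (6,10): out of bounds -> FAIL
  offset (1,0) -> (7,8): occupied ('#') -> FAIL
  offset (1,1) -> (7,9): out of bounds -> FAIL
All cells valid: no

Answer: no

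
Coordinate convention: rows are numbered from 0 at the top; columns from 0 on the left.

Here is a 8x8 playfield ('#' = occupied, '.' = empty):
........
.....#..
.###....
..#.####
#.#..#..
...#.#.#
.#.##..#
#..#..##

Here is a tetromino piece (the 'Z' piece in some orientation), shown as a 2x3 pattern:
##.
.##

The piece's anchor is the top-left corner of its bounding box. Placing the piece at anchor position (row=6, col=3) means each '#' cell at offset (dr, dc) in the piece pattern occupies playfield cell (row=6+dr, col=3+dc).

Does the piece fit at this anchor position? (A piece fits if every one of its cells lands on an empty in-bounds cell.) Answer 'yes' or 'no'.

Answer: no

Derivation:
Check each piece cell at anchor (6, 3):
  offset (0,0) -> (6,3): occupied ('#') -> FAIL
  offset (0,1) -> (6,4): occupied ('#') -> FAIL
  offset (1,1) -> (7,4): empty -> OK
  offset (1,2) -> (7,5): empty -> OK
All cells valid: no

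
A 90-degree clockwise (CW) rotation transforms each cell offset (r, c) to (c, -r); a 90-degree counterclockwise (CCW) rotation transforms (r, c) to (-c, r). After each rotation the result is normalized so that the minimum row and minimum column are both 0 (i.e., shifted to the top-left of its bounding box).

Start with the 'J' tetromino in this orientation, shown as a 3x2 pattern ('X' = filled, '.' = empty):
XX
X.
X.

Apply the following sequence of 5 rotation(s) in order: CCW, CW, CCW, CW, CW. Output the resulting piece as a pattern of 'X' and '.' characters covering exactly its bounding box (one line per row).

Answer: XXX
..X

Derivation:
Start:
XX
X.
X.
After rotation 1 (CCW):
X..
XXX
After rotation 2 (CW):
XX
X.
X.
After rotation 3 (CCW):
X..
XXX
After rotation 4 (CW):
XX
X.
X.
After rotation 5 (CW):
XXX
..X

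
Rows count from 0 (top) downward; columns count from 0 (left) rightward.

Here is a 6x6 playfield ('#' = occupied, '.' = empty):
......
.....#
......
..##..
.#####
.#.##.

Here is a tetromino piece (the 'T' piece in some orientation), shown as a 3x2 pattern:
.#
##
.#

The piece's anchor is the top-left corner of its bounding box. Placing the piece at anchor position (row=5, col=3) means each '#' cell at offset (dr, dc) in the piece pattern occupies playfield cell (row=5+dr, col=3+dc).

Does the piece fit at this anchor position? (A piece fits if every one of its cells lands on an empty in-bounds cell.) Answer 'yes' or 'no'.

Answer: no

Derivation:
Check each piece cell at anchor (5, 3):
  offset (0,1) -> (5,4): occupied ('#') -> FAIL
  offset (1,0) -> (6,3): out of bounds -> FAIL
  offset (1,1) -> (6,4): out of bounds -> FAIL
  offset (2,1) -> (7,4): out of bounds -> FAIL
All cells valid: no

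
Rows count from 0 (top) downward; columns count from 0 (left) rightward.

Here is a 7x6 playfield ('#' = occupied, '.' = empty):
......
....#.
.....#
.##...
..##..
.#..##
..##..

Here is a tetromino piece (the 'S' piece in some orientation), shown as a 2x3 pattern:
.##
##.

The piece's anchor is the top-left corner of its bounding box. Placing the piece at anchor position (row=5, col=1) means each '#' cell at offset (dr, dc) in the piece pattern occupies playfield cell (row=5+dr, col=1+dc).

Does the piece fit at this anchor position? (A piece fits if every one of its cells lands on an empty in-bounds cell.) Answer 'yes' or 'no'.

Check each piece cell at anchor (5, 1):
  offset (0,1) -> (5,2): empty -> OK
  offset (0,2) -> (5,3): empty -> OK
  offset (1,0) -> (6,1): empty -> OK
  offset (1,1) -> (6,2): occupied ('#') -> FAIL
All cells valid: no

Answer: no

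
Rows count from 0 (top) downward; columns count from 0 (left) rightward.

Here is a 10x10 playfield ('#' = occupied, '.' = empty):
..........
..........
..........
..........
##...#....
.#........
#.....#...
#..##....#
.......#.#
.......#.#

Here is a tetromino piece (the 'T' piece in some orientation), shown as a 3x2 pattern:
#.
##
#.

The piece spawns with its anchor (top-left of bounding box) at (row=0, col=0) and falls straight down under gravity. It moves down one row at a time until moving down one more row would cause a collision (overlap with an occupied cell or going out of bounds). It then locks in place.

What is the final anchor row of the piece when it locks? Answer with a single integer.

Answer: 1

Derivation:
Spawn at (row=0, col=0). Try each row:
  row 0: fits
  row 1: fits
  row 2: blocked -> lock at row 1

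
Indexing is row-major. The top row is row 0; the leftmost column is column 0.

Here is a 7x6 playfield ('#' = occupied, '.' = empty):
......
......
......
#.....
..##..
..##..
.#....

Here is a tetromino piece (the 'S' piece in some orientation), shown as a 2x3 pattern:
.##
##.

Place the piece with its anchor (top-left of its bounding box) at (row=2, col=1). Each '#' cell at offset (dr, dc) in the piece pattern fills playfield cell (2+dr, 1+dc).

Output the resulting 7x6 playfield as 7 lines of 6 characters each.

Fill (2+0,1+1) = (2,2)
Fill (2+0,1+2) = (2,3)
Fill (2+1,1+0) = (3,1)
Fill (2+1,1+1) = (3,2)

Answer: ......
......
..##..
###...
..##..
..##..
.#....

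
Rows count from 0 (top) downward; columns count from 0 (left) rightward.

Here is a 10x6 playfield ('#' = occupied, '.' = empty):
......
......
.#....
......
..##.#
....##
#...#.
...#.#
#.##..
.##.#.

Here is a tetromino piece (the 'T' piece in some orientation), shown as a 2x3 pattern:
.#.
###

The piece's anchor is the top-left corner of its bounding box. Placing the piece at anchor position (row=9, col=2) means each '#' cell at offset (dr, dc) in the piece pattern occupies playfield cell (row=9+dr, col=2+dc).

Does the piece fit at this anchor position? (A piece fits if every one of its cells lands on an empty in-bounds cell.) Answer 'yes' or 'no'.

Answer: no

Derivation:
Check each piece cell at anchor (9, 2):
  offset (0,1) -> (9,3): empty -> OK
  offset (1,0) -> (10,2): out of bounds -> FAIL
  offset (1,1) -> (10,3): out of bounds -> FAIL
  offset (1,2) -> (10,4): out of bounds -> FAIL
All cells valid: no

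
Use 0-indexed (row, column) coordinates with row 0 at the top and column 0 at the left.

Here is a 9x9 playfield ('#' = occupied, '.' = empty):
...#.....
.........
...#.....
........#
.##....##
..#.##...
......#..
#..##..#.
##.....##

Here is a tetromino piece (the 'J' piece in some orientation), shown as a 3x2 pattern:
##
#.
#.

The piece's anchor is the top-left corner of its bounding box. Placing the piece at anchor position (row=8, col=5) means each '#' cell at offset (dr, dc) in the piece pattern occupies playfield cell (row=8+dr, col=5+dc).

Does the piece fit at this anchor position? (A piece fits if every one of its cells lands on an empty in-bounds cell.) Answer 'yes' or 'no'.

Answer: no

Derivation:
Check each piece cell at anchor (8, 5):
  offset (0,0) -> (8,5): empty -> OK
  offset (0,1) -> (8,6): empty -> OK
  offset (1,0) -> (9,5): out of bounds -> FAIL
  offset (2,0) -> (10,5): out of bounds -> FAIL
All cells valid: no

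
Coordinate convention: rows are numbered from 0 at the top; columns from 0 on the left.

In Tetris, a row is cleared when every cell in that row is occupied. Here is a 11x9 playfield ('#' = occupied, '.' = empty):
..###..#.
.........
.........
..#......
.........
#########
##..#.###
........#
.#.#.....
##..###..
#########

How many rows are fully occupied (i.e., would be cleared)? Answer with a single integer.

Answer: 2

Derivation:
Check each row:
  row 0: 5 empty cells -> not full
  row 1: 9 empty cells -> not full
  row 2: 9 empty cells -> not full
  row 3: 8 empty cells -> not full
  row 4: 9 empty cells -> not full
  row 5: 0 empty cells -> FULL (clear)
  row 6: 3 empty cells -> not full
  row 7: 8 empty cells -> not full
  row 8: 7 empty cells -> not full
  row 9: 4 empty cells -> not full
  row 10: 0 empty cells -> FULL (clear)
Total rows cleared: 2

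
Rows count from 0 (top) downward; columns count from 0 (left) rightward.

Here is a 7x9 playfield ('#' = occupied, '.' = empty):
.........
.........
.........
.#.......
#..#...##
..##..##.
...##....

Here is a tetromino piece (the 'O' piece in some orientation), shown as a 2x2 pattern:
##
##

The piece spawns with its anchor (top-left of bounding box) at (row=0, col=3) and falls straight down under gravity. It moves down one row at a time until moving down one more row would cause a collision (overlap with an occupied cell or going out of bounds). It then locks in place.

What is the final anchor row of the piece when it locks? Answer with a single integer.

Answer: 2

Derivation:
Spawn at (row=0, col=3). Try each row:
  row 0: fits
  row 1: fits
  row 2: fits
  row 3: blocked -> lock at row 2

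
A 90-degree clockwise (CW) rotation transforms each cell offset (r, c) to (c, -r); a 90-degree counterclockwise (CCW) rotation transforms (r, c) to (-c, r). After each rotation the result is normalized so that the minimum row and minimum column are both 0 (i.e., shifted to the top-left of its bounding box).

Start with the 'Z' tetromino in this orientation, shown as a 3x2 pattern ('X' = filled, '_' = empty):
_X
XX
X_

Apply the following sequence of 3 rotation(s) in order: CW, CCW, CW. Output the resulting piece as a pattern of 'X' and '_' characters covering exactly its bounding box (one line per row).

Start:
_X
XX
X_
After rotation 1 (CW):
XX_
_XX
After rotation 2 (CCW):
_X
XX
X_
After rotation 3 (CW):
XX_
_XX

Answer: XX_
_XX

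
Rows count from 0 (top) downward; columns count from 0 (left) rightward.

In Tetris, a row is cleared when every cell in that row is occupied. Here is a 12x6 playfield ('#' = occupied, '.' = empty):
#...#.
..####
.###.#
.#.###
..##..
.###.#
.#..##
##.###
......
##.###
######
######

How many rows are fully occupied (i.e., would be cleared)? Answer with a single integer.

Answer: 2

Derivation:
Check each row:
  row 0: 4 empty cells -> not full
  row 1: 2 empty cells -> not full
  row 2: 2 empty cells -> not full
  row 3: 2 empty cells -> not full
  row 4: 4 empty cells -> not full
  row 5: 2 empty cells -> not full
  row 6: 3 empty cells -> not full
  row 7: 1 empty cell -> not full
  row 8: 6 empty cells -> not full
  row 9: 1 empty cell -> not full
  row 10: 0 empty cells -> FULL (clear)
  row 11: 0 empty cells -> FULL (clear)
Total rows cleared: 2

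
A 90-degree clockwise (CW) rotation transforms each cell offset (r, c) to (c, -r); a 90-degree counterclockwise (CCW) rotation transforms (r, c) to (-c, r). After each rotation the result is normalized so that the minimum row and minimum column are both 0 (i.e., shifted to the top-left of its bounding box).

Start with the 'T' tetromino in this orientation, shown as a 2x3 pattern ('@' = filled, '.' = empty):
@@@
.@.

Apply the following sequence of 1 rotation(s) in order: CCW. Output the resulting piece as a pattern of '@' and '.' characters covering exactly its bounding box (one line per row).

Start:
@@@
.@.
After rotation 1 (CCW):
@.
@@
@.

Answer: @.
@@
@.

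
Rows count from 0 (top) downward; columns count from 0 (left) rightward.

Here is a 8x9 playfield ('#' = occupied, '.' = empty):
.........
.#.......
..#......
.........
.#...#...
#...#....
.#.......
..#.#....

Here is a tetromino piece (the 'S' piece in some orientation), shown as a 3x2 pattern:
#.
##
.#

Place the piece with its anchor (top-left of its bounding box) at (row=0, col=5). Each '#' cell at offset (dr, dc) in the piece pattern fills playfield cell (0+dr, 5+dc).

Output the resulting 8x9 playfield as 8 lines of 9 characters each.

Fill (0+0,5+0) = (0,5)
Fill (0+1,5+0) = (1,5)
Fill (0+1,5+1) = (1,6)
Fill (0+2,5+1) = (2,6)

Answer: .....#...
.#...##..
..#...#..
.........
.#...#...
#...#....
.#.......
..#.#....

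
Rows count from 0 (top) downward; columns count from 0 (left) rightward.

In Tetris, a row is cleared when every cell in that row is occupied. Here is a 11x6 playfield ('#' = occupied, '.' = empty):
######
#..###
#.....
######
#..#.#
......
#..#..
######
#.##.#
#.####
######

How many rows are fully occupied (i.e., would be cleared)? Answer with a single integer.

Answer: 4

Derivation:
Check each row:
  row 0: 0 empty cells -> FULL (clear)
  row 1: 2 empty cells -> not full
  row 2: 5 empty cells -> not full
  row 3: 0 empty cells -> FULL (clear)
  row 4: 3 empty cells -> not full
  row 5: 6 empty cells -> not full
  row 6: 4 empty cells -> not full
  row 7: 0 empty cells -> FULL (clear)
  row 8: 2 empty cells -> not full
  row 9: 1 empty cell -> not full
  row 10: 0 empty cells -> FULL (clear)
Total rows cleared: 4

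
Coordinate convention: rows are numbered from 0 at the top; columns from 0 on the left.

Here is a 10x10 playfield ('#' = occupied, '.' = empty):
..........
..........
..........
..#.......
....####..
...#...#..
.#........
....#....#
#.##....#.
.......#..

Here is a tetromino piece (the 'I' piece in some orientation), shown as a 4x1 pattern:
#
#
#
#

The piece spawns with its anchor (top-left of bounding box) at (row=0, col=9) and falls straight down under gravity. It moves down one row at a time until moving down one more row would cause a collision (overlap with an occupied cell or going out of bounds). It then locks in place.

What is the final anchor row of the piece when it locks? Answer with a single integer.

Spawn at (row=0, col=9). Try each row:
  row 0: fits
  row 1: fits
  row 2: fits
  row 3: fits
  row 4: blocked -> lock at row 3

Answer: 3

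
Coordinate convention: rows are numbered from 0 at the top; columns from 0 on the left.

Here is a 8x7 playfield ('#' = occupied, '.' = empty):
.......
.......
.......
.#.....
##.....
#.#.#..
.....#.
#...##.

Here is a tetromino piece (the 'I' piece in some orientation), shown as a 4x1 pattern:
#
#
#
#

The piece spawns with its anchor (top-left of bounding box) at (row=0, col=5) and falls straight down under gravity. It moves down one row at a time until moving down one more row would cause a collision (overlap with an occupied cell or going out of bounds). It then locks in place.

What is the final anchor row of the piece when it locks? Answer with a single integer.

Spawn at (row=0, col=5). Try each row:
  row 0: fits
  row 1: fits
  row 2: fits
  row 3: blocked -> lock at row 2

Answer: 2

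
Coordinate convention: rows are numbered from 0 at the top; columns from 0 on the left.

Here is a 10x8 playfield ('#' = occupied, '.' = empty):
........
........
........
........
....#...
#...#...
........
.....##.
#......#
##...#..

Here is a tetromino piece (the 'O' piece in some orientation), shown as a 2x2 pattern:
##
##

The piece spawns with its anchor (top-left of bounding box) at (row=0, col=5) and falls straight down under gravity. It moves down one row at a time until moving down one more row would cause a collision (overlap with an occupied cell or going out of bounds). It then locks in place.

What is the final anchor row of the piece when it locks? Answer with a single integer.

Spawn at (row=0, col=5). Try each row:
  row 0: fits
  row 1: fits
  row 2: fits
  row 3: fits
  row 4: fits
  row 5: fits
  row 6: blocked -> lock at row 5

Answer: 5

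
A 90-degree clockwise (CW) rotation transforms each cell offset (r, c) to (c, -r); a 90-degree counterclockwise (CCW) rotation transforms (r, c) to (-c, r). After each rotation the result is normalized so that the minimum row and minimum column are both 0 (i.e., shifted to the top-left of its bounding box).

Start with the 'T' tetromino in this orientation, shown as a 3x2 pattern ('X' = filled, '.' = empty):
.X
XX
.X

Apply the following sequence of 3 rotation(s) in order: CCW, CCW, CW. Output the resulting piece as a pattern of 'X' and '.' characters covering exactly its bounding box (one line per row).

Start:
.X
XX
.X
After rotation 1 (CCW):
XXX
.X.
After rotation 2 (CCW):
X.
XX
X.
After rotation 3 (CW):
XXX
.X.

Answer: XXX
.X.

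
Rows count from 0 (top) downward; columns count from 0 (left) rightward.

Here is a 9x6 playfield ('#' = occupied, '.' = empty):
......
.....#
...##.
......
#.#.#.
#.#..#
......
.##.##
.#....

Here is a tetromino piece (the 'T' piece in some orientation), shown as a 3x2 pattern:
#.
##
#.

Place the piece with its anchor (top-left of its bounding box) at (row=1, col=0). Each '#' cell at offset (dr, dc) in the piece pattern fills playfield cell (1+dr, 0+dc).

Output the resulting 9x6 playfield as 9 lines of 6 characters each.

Answer: ......
#....#
##.##.
#.....
#.#.#.
#.#..#
......
.##.##
.#....

Derivation:
Fill (1+0,0+0) = (1,0)
Fill (1+1,0+0) = (2,0)
Fill (1+1,0+1) = (2,1)
Fill (1+2,0+0) = (3,0)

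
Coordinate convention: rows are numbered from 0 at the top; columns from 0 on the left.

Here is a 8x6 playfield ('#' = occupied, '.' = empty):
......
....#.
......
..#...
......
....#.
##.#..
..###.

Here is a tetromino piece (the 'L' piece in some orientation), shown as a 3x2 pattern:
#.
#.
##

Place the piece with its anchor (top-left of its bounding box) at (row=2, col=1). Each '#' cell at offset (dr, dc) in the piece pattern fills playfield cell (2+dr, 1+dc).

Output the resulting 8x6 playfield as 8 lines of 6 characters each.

Answer: ......
....#.
.#....
.##...
.##...
....#.
##.#..
..###.

Derivation:
Fill (2+0,1+0) = (2,1)
Fill (2+1,1+0) = (3,1)
Fill (2+2,1+0) = (4,1)
Fill (2+2,1+1) = (4,2)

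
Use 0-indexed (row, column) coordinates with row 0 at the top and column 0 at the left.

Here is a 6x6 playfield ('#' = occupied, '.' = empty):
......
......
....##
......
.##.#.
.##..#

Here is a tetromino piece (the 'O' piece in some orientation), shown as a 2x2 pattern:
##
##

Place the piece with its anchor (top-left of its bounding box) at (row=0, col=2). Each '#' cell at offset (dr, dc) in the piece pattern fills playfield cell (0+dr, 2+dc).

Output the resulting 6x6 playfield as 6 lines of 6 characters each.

Fill (0+0,2+0) = (0,2)
Fill (0+0,2+1) = (0,3)
Fill (0+1,2+0) = (1,2)
Fill (0+1,2+1) = (1,3)

Answer: ..##..
..##..
....##
......
.##.#.
.##..#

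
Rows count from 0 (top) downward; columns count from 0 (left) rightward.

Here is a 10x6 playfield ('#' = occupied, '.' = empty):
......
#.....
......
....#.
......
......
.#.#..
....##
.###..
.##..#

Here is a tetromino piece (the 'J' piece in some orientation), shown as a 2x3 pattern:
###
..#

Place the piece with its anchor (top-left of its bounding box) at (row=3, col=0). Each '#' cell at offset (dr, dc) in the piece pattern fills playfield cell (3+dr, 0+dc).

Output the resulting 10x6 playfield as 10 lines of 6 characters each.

Fill (3+0,0+0) = (3,0)
Fill (3+0,0+1) = (3,1)
Fill (3+0,0+2) = (3,2)
Fill (3+1,0+2) = (4,2)

Answer: ......
#.....
......
###.#.
..#...
......
.#.#..
....##
.###..
.##..#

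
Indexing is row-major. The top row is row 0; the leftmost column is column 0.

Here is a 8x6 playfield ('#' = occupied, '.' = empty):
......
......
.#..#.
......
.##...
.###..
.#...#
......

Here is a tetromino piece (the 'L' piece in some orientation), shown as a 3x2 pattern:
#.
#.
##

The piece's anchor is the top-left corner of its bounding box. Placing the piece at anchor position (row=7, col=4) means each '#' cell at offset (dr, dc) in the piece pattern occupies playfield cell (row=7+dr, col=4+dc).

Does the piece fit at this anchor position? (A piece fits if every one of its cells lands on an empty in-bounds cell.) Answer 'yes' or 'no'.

Answer: no

Derivation:
Check each piece cell at anchor (7, 4):
  offset (0,0) -> (7,4): empty -> OK
  offset (1,0) -> (8,4): out of bounds -> FAIL
  offset (2,0) -> (9,4): out of bounds -> FAIL
  offset (2,1) -> (9,5): out of bounds -> FAIL
All cells valid: no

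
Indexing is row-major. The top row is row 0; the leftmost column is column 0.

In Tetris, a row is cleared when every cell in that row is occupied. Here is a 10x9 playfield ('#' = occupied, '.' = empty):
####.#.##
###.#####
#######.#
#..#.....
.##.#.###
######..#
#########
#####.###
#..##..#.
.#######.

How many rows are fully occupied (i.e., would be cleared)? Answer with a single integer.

Answer: 1

Derivation:
Check each row:
  row 0: 2 empty cells -> not full
  row 1: 1 empty cell -> not full
  row 2: 1 empty cell -> not full
  row 3: 7 empty cells -> not full
  row 4: 3 empty cells -> not full
  row 5: 2 empty cells -> not full
  row 6: 0 empty cells -> FULL (clear)
  row 7: 1 empty cell -> not full
  row 8: 5 empty cells -> not full
  row 9: 2 empty cells -> not full
Total rows cleared: 1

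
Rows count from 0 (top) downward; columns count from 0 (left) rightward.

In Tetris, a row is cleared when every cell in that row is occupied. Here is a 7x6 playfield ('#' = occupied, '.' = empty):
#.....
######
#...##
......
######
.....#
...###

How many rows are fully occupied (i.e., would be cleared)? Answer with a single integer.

Check each row:
  row 0: 5 empty cells -> not full
  row 1: 0 empty cells -> FULL (clear)
  row 2: 3 empty cells -> not full
  row 3: 6 empty cells -> not full
  row 4: 0 empty cells -> FULL (clear)
  row 5: 5 empty cells -> not full
  row 6: 3 empty cells -> not full
Total rows cleared: 2

Answer: 2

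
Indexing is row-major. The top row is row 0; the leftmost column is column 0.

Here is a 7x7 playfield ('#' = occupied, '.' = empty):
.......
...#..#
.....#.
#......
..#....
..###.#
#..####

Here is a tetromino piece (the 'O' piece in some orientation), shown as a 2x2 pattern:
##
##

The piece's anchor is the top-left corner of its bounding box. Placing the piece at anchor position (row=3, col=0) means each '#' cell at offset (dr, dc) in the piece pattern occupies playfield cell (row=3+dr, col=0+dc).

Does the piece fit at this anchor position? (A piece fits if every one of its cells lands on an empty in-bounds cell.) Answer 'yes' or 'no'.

Answer: no

Derivation:
Check each piece cell at anchor (3, 0):
  offset (0,0) -> (3,0): occupied ('#') -> FAIL
  offset (0,1) -> (3,1): empty -> OK
  offset (1,0) -> (4,0): empty -> OK
  offset (1,1) -> (4,1): empty -> OK
All cells valid: no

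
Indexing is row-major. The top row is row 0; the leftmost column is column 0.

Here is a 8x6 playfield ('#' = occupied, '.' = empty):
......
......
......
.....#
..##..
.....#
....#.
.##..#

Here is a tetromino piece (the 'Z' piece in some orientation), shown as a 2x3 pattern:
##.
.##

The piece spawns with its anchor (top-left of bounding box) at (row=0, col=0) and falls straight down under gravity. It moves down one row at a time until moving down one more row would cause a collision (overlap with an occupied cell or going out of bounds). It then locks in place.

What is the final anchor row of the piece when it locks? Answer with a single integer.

Answer: 2

Derivation:
Spawn at (row=0, col=0). Try each row:
  row 0: fits
  row 1: fits
  row 2: fits
  row 3: blocked -> lock at row 2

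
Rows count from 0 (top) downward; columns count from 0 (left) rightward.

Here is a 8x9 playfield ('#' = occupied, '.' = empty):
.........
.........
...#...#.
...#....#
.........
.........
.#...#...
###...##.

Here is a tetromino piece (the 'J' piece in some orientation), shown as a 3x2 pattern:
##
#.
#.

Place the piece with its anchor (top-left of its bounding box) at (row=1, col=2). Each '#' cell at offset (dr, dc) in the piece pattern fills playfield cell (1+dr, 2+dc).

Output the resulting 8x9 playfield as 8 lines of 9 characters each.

Answer: .........
..##.....
..##...#.
..##....#
.........
.........
.#...#...
###...##.

Derivation:
Fill (1+0,2+0) = (1,2)
Fill (1+0,2+1) = (1,3)
Fill (1+1,2+0) = (2,2)
Fill (1+2,2+0) = (3,2)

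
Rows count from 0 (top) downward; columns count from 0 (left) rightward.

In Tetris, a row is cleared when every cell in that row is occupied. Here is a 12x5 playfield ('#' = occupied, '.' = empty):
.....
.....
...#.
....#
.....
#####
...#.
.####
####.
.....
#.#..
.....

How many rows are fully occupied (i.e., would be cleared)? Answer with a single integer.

Check each row:
  row 0: 5 empty cells -> not full
  row 1: 5 empty cells -> not full
  row 2: 4 empty cells -> not full
  row 3: 4 empty cells -> not full
  row 4: 5 empty cells -> not full
  row 5: 0 empty cells -> FULL (clear)
  row 6: 4 empty cells -> not full
  row 7: 1 empty cell -> not full
  row 8: 1 empty cell -> not full
  row 9: 5 empty cells -> not full
  row 10: 3 empty cells -> not full
  row 11: 5 empty cells -> not full
Total rows cleared: 1

Answer: 1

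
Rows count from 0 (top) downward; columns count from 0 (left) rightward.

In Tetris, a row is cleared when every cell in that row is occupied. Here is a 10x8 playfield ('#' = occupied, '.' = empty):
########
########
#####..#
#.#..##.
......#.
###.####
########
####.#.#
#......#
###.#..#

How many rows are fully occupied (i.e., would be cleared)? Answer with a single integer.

Check each row:
  row 0: 0 empty cells -> FULL (clear)
  row 1: 0 empty cells -> FULL (clear)
  row 2: 2 empty cells -> not full
  row 3: 4 empty cells -> not full
  row 4: 7 empty cells -> not full
  row 5: 1 empty cell -> not full
  row 6: 0 empty cells -> FULL (clear)
  row 7: 2 empty cells -> not full
  row 8: 6 empty cells -> not full
  row 9: 3 empty cells -> not full
Total rows cleared: 3

Answer: 3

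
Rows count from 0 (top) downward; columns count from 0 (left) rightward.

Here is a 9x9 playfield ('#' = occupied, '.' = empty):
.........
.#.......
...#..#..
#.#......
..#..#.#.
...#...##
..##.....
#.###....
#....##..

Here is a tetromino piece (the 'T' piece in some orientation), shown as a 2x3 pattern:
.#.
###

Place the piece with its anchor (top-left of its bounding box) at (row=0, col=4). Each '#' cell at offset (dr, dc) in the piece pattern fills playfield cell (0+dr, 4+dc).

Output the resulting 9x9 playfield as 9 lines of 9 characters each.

Fill (0+0,4+1) = (0,5)
Fill (0+1,4+0) = (1,4)
Fill (0+1,4+1) = (1,5)
Fill (0+1,4+2) = (1,6)

Answer: .....#...
.#..###..
...#..#..
#.#......
..#..#.#.
...#...##
..##.....
#.###....
#....##..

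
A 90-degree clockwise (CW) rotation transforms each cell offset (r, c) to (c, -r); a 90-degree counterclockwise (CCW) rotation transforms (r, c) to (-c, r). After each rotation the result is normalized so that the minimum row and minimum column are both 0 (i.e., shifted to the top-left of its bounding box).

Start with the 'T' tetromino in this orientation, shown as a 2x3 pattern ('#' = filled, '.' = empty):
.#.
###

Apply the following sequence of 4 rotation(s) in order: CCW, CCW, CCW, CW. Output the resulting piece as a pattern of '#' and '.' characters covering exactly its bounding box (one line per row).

Answer: ###
.#.

Derivation:
Start:
.#.
###
After rotation 1 (CCW):
.#
##
.#
After rotation 2 (CCW):
###
.#.
After rotation 3 (CCW):
#.
##
#.
After rotation 4 (CW):
###
.#.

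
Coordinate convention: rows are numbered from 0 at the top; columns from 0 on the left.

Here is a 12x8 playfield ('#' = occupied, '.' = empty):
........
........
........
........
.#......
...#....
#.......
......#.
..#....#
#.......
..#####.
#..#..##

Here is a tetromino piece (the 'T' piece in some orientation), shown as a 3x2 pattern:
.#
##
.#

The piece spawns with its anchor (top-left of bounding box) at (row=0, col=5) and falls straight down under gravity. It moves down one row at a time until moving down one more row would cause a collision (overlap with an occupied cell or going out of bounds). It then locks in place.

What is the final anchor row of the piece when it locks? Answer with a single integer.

Answer: 4

Derivation:
Spawn at (row=0, col=5). Try each row:
  row 0: fits
  row 1: fits
  row 2: fits
  row 3: fits
  row 4: fits
  row 5: blocked -> lock at row 4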